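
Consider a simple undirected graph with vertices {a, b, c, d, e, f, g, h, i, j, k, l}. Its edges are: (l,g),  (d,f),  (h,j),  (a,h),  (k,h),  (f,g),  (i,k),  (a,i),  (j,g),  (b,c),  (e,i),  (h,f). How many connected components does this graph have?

2

Component: {b, c}
Component: {a, d, e, f, g, h, i, j, k, l}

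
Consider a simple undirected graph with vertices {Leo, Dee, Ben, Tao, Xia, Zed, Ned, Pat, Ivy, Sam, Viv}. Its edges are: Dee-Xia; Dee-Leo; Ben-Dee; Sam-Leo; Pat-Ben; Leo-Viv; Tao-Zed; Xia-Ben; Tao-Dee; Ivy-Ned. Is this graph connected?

No

Component: {Ned, Ivy}
Component: {Leo, Dee, Ben, Tao, Xia, Zed, Pat, Sam, Viv}
No edge joins these 2 groups, so the graph is disconnected.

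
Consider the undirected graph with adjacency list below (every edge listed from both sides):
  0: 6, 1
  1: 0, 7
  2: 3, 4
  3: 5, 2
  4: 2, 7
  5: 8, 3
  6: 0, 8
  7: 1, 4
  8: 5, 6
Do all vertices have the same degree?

Yes

Degrees: 0:2, 1:2, 2:2, 3:2, 4:2, 5:2, 6:2, 7:2, 8:2
Every vertex has degree 2, so the graph is 2-regular.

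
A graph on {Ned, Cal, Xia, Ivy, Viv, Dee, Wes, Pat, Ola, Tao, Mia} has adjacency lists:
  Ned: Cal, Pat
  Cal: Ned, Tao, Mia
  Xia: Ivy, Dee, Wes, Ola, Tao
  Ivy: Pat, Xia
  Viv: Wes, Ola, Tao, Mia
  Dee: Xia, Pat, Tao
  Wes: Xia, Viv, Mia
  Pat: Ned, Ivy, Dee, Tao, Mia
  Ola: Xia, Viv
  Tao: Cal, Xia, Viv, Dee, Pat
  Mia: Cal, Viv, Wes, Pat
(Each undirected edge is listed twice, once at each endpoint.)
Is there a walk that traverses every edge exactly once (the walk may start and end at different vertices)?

No

Degrees: Ned:2, Cal:3, Xia:5, Ivy:2, Viv:4, Dee:3, Wes:3, Pat:5, Ola:2, Tao:5, Mia:4
Odd-degree vertices: Cal, Xia, Dee, Wes, Pat, Tao (6 total).
An Eulerian trail requires 0 or 2 odd-degree vertices; here there are 6.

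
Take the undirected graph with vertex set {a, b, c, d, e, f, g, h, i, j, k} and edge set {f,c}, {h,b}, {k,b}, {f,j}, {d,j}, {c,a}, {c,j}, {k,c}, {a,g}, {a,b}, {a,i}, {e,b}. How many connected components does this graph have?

1

Component: {a, b, c, d, e, f, g, h, i, j, k}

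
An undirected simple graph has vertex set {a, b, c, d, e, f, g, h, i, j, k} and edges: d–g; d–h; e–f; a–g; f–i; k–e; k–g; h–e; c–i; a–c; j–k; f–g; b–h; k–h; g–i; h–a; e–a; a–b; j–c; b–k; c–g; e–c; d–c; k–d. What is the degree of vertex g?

Neighbors of g: a, c, d, f, i, k.

6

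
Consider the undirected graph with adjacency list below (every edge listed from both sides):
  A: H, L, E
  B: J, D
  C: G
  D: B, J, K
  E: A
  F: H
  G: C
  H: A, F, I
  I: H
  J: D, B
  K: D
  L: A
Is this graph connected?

Component: {C, G}
Component: {B, D, J, K}
Component: {A, E, F, H, I, L}
There are 3 separate components, so the graph is not connected.

No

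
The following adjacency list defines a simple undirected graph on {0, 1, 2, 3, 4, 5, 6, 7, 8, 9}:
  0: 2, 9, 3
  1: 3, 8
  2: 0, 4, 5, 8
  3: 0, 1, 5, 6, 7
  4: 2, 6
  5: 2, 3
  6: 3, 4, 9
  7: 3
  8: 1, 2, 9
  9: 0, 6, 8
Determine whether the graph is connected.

A breadth-first search from 0 visits 0, 3, 9, 2, 1, 7, 6, 5, 8, 4 — all 10 vertices — so the graph is connected.

Yes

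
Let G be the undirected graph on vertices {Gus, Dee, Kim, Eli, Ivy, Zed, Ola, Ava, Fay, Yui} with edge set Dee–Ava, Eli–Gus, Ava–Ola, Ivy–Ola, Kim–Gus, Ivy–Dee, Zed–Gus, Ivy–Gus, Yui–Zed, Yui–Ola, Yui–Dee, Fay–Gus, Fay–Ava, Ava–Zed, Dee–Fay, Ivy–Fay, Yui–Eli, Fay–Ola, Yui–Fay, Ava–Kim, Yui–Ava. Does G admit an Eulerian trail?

Yes

Degrees: Gus:5, Dee:4, Kim:2, Eli:2, Ivy:4, Zed:3, Ola:4, Ava:6, Fay:6, Yui:6
Odd-degree vertices: Gus, Zed (2 total).
With 2 odd-degree vertices and all edges in one connected piece, an Eulerian trail exists (from Gus to Zed).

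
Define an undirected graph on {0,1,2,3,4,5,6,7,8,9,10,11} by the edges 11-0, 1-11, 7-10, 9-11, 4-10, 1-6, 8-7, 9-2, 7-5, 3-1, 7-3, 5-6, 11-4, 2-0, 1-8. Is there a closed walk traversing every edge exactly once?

Yes

Degrees: 0:2, 1:4, 2:2, 3:2, 4:2, 5:2, 6:2, 7:4, 8:2, 9:2, 10:2, 11:4
All degrees are even and the non-isolated vertices are connected — an Eulerian circuit exists.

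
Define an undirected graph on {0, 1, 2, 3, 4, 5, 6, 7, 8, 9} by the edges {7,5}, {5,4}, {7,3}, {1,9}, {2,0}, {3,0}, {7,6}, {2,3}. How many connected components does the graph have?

3

Component: {8}
Component: {1, 9}
Component: {0, 2, 3, 4, 5, 6, 7}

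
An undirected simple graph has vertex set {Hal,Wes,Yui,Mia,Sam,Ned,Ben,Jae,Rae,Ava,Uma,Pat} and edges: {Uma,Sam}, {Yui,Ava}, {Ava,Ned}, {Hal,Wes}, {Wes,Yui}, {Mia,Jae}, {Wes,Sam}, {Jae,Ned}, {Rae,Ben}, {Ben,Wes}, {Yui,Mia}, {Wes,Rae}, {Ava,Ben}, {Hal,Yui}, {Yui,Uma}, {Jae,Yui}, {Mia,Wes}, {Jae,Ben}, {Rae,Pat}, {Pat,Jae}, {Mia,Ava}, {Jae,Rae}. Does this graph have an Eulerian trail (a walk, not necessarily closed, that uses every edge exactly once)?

Yes

Degrees: Hal:2, Wes:6, Yui:6, Mia:4, Sam:2, Ned:2, Ben:4, Jae:6, Rae:4, Ava:4, Uma:2, Pat:2
Odd-degree vertices: none (0 total).
With 0 odd-degree vertices and all edges in one connected piece, an Eulerian trail exists.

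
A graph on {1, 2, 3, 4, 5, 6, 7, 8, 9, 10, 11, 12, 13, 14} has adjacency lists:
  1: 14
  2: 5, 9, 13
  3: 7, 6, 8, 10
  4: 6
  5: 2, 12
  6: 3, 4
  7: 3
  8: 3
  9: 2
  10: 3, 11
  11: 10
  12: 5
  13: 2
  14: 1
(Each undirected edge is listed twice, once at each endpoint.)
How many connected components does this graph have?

3

Component: {1, 14}
Component: {2, 5, 9, 12, 13}
Component: {3, 4, 6, 7, 8, 10, 11}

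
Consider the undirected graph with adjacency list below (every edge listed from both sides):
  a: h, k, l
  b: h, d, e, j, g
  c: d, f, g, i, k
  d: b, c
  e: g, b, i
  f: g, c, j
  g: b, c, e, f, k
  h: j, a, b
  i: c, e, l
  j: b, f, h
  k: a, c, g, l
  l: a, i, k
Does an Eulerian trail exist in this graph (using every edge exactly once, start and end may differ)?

No

Degrees: a:3, b:5, c:5, d:2, e:3, f:3, g:5, h:3, i:3, j:3, k:4, l:3
Odd-degree vertices: a, b, c, e, f, g, h, i, j, l (10 total).
An Eulerian trail requires 0 or 2 odd-degree vertices; here there are 10.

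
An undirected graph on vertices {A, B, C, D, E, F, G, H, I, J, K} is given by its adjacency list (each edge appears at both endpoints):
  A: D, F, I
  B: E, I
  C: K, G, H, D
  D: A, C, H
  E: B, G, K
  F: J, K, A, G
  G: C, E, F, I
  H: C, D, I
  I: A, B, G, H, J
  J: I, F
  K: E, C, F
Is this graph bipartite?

The cycle H-D-C-H has length 3, which is odd, so the graph is not bipartite.

No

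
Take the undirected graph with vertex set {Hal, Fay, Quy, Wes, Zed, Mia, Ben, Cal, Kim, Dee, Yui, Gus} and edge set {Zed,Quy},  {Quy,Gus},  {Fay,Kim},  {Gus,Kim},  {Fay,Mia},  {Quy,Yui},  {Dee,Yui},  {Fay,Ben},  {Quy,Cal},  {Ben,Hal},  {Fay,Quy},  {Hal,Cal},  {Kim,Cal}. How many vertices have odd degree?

Degrees: Hal:2, Fay:4, Quy:5, Wes:0, Zed:1, Mia:1, Ben:2, Cal:3, Kim:3, Dee:1, Yui:2, Gus:2
Odd-degree vertices: Quy, Zed, Mia, Cal, Kim, Dee.

6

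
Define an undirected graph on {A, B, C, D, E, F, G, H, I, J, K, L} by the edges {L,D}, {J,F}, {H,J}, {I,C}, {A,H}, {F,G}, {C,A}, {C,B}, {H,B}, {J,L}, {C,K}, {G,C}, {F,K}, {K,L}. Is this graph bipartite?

A valid 2-coloring puts {C, E, F, H, L} on one side and {A, B, D, G, I, J, K} on the other; every edge crosses between the two sides.

Yes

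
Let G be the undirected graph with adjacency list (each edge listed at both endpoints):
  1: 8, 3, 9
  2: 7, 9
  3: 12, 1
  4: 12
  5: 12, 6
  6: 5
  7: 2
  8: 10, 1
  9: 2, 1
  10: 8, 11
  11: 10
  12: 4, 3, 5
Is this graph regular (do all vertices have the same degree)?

Degrees: 1:3, 2:2, 3:2, 4:1, 5:2, 6:1, 7:1, 8:2, 9:2, 10:2, 11:1, 12:3
Vertex 4 has degree 1 while 1 has degree 3, so the graph is not regular.

No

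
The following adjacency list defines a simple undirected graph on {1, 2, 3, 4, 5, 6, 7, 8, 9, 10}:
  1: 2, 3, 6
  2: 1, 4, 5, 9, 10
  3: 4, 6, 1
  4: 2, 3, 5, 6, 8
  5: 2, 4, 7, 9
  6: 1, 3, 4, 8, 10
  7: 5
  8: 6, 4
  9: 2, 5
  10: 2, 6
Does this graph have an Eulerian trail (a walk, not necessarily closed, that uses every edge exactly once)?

No

Degrees: 1:3, 2:5, 3:3, 4:5, 5:4, 6:5, 7:1, 8:2, 9:2, 10:2
Odd-degree vertices: 1, 2, 3, 4, 6, 7 (6 total).
An Eulerian trail requires 0 or 2 odd-degree vertices; here there are 6.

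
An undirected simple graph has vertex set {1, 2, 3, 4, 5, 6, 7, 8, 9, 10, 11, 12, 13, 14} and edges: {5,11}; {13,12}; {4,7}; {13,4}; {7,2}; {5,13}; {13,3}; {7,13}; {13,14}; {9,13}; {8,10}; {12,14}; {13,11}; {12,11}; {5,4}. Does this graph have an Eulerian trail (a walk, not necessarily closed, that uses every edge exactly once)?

Degrees: 1:0, 2:1, 3:1, 4:3, 5:3, 6:0, 7:3, 8:1, 9:1, 10:1, 11:3, 12:3, 13:8, 14:2
Odd-degree vertices: 2, 3, 4, 5, 7, 8, 9, 10, 11, 12 (10 total).
An Eulerian trail requires 0 or 2 odd-degree vertices; here there are 10.

No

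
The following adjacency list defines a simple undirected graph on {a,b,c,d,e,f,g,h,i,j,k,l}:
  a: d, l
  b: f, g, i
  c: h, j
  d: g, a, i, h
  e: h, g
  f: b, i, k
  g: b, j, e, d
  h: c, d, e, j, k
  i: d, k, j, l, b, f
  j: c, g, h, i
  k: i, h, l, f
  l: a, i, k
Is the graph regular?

Degrees: a:2, b:3, c:2, d:4, e:2, f:3, g:4, h:5, i:6, j:4, k:4, l:3
Degrees are not all equal (e.g. deg(a)=2 but deg(i)=6); not regular.

No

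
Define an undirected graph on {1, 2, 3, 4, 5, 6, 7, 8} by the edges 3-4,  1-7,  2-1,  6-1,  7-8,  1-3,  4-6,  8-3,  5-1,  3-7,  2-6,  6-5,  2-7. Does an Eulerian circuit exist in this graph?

Degrees: 1:5, 2:3, 3:4, 4:2, 5:2, 6:4, 7:4, 8:2
Vertices with odd degree: 1, 2. An Eulerian circuit requires all degrees even.

No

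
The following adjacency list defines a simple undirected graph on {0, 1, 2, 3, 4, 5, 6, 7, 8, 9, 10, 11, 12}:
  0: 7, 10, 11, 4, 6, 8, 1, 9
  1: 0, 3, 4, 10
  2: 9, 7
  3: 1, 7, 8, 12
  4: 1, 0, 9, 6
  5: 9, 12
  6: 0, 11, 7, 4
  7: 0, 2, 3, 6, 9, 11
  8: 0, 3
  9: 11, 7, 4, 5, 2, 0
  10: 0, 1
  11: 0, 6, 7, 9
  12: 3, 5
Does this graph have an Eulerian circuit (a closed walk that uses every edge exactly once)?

Degrees: 0:8, 1:4, 2:2, 3:4, 4:4, 5:2, 6:4, 7:6, 8:2, 9:6, 10:2, 11:4, 12:2
Every vertex has even degree and the edges form a single connected piece, so an Eulerian circuit exists.

Yes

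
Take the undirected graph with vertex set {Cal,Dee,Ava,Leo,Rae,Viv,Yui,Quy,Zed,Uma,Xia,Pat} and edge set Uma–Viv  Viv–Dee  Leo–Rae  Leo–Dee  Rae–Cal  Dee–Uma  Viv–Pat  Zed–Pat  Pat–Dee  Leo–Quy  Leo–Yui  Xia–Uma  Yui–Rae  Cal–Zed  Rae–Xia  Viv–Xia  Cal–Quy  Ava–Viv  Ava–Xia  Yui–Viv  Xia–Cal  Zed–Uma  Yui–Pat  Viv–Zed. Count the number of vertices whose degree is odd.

Degrees: Cal:4, Dee:4, Ava:2, Leo:4, Rae:4, Viv:7, Yui:4, Quy:2, Zed:4, Uma:4, Xia:5, Pat:4
Odd-degree vertices: Viv, Xia.

2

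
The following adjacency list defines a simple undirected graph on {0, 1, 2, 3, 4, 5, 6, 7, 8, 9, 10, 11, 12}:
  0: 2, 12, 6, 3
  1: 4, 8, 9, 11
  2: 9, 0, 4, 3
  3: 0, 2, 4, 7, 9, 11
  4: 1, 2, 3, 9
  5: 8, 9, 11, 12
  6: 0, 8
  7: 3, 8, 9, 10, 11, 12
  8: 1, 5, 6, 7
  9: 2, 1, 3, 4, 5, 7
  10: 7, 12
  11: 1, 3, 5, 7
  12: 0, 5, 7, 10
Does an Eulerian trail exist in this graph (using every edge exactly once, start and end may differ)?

Degrees: 0:4, 1:4, 2:4, 3:6, 4:4, 5:4, 6:2, 7:6, 8:4, 9:6, 10:2, 11:4, 12:4
Odd-degree vertices: none (0 total).
With 0 odd-degree vertices and all edges in one connected piece, an Eulerian trail exists.

Yes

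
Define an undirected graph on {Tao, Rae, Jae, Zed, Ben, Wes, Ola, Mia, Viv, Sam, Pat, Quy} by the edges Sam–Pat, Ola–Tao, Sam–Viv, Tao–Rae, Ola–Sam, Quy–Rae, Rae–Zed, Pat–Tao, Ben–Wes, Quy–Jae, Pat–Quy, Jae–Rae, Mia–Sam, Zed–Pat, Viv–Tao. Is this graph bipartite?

Rae-Jae-Quy-Rae is an odd cycle (length 3), and a bipartite graph can contain only even cycles.

No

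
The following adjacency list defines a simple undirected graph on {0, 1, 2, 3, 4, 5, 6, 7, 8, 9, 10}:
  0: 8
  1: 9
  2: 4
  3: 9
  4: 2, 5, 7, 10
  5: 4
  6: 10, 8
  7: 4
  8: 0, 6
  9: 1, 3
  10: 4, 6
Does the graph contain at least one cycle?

No

The graph has 11 vertices, 9 edges, and 2 connected components.
A forest on 11 vertices with 2 components has exactly 9 edges, which matches — so no cycle.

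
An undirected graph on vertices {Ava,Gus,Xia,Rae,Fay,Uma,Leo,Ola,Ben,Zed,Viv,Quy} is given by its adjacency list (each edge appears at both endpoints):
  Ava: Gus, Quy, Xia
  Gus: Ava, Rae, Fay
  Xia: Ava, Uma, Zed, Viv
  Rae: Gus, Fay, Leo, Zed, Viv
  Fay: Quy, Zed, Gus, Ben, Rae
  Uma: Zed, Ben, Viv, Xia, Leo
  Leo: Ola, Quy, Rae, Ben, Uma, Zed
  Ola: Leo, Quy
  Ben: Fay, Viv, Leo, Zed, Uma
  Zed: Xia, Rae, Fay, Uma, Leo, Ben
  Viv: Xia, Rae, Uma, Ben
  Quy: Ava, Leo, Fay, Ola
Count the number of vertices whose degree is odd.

Degrees: Ava:3, Gus:3, Xia:4, Rae:5, Fay:5, Uma:5, Leo:6, Ola:2, Ben:5, Zed:6, Viv:4, Quy:4
Odd-degree vertices: Ava, Gus, Rae, Fay, Uma, Ben.

6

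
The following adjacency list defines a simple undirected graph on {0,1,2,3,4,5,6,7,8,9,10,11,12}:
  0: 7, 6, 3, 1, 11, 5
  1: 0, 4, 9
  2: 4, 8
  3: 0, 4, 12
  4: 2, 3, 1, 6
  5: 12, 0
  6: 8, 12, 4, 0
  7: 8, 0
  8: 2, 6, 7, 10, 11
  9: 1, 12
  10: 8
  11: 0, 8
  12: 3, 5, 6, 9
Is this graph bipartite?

The cycle 9-1-0-5-12-9 has length 5, which is odd, so the graph is not bipartite.

No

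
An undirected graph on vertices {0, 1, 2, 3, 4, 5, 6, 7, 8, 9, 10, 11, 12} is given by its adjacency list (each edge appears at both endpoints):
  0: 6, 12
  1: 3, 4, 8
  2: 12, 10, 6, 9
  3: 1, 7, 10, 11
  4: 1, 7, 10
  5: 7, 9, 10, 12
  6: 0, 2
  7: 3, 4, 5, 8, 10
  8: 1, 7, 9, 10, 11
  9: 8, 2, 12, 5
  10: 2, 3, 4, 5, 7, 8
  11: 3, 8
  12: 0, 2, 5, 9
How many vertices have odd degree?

4

Degrees: 0:2, 1:3, 2:4, 3:4, 4:3, 5:4, 6:2, 7:5, 8:5, 9:4, 10:6, 11:2, 12:4
Odd-degree vertices: 1, 4, 7, 8.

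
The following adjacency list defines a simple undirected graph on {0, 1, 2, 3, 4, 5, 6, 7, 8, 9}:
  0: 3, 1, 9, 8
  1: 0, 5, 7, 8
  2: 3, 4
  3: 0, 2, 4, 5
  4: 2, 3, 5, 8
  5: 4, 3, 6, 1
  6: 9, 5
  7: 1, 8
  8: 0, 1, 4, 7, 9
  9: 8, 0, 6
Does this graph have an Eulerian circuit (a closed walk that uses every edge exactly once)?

No

Degrees: 0:4, 1:4, 2:2, 3:4, 4:4, 5:4, 6:2, 7:2, 8:5, 9:3
8, 9 have odd degree; an Eulerian circuit needs every degree to be even, so none exists.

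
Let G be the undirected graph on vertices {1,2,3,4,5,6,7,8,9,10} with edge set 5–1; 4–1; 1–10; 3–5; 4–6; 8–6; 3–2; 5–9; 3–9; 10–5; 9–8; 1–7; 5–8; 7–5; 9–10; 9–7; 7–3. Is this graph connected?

Yes

Starting from 1 and exploring outward reaches every vertex (1, 5, 10, 4, 7, 3, 9, 8, 6, 2); the graph is connected.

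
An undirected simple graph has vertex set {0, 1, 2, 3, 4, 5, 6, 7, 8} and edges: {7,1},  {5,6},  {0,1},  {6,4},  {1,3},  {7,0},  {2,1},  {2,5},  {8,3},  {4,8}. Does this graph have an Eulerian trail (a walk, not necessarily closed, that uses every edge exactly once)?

Yes

Degrees: 0:2, 1:4, 2:2, 3:2, 4:2, 5:2, 6:2, 7:2, 8:2
Odd-degree vertices: none (0 total).
The non-isolated vertices are connected and exactly 0 have odd degree, so an Eulerian trail exists.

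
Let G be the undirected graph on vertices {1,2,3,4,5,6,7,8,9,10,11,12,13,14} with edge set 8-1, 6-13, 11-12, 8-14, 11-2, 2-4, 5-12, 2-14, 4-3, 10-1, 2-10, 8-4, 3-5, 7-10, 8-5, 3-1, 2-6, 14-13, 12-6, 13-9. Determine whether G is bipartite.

No

2-10-1-3-5-12-6-2 is an odd cycle (length 7), and a bipartite graph can contain only even cycles.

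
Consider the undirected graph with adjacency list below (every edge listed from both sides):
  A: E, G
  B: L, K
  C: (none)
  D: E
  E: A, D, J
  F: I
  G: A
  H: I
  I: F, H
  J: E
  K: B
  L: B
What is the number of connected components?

4

Component: {C}
Component: {B, K, L}
Component: {F, H, I}
Component: {A, D, E, G, J}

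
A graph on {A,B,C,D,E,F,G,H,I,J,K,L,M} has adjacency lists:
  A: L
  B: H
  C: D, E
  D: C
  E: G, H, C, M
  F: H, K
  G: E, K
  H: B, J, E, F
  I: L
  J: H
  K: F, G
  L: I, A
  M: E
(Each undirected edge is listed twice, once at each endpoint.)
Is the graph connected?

Component: {A, I, L}
Component: {B, C, D, E, F, G, H, J, K, M}
No edge joins these 2 groups, so the graph is disconnected.

No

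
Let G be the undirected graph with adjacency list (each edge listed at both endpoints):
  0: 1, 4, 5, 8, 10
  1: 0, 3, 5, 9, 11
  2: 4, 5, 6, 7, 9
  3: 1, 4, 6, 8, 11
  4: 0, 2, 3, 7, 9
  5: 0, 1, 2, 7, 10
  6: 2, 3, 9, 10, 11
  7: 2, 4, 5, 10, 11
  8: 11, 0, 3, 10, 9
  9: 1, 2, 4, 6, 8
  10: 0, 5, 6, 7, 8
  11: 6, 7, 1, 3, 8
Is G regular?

Degrees: 0:5, 1:5, 2:5, 3:5, 4:5, 5:5, 6:5, 7:5, 8:5, 9:5, 10:5, 11:5
Every vertex has degree 5, so the graph is 5-regular.

Yes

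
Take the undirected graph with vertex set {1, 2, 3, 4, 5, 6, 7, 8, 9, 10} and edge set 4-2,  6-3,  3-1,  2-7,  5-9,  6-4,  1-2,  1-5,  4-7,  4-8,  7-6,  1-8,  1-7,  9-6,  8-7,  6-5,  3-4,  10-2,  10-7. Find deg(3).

3

Neighbors of 3: 1, 4, 6.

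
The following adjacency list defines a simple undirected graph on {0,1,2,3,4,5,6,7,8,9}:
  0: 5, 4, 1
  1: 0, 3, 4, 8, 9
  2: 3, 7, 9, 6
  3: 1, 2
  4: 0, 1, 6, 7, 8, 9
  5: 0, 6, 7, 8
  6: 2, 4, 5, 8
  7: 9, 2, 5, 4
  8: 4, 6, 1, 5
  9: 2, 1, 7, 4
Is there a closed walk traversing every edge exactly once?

No

Degrees: 0:3, 1:5, 2:4, 3:2, 4:6, 5:4, 6:4, 7:4, 8:4, 9:4
0, 1 have odd degree; an Eulerian circuit needs every degree to be even, so none exists.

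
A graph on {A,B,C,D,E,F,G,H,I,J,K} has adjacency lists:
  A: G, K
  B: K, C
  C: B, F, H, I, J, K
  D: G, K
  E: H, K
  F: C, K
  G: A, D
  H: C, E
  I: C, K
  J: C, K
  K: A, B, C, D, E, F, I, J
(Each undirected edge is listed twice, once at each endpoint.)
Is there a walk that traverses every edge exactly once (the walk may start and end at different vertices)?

Yes

Degrees: A:2, B:2, C:6, D:2, E:2, F:2, G:2, H:2, I:2, J:2, K:8
Odd-degree vertices: none (0 total).
The non-isolated vertices are connected and exactly 0 have odd degree, so an Eulerian trail exists.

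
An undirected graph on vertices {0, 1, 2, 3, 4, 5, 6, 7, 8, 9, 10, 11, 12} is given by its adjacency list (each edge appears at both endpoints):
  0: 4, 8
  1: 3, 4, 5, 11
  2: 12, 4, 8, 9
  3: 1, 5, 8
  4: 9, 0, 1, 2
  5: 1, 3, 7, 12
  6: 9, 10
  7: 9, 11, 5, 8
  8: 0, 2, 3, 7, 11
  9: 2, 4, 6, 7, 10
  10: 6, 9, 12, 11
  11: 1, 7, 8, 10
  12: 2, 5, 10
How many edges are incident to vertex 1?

Neighbors of 1: 3, 4, 5, 11.

4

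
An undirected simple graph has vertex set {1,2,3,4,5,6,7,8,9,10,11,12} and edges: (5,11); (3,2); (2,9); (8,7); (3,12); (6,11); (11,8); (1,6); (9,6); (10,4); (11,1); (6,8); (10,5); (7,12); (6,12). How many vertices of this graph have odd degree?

Degrees: 1:2, 2:2, 3:2, 4:1, 5:2, 6:5, 7:2, 8:3, 9:2, 10:2, 11:4, 12:3
Odd-degree vertices: 4, 6, 8, 12.

4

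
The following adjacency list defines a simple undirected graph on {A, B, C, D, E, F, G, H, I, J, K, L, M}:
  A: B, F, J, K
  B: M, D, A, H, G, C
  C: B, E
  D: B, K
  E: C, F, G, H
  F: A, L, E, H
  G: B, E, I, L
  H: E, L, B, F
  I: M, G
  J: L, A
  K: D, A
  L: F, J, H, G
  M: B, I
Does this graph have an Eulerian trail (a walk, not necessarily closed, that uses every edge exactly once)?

Degrees: A:4, B:6, C:2, D:2, E:4, F:4, G:4, H:4, I:2, J:2, K:2, L:4, M:2
Odd-degree vertices: none (0 total).
With 0 odd-degree vertices and all edges in one connected piece, an Eulerian trail exists.

Yes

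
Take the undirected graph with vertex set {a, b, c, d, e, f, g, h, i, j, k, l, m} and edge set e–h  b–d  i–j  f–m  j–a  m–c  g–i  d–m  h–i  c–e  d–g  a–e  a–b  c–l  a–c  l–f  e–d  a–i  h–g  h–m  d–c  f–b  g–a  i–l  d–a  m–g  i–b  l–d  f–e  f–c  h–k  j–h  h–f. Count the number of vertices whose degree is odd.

Degrees: a:7, b:4, c:6, d:7, e:5, f:6, g:5, h:7, i:6, j:3, k:1, l:4, m:5
Odd-degree vertices: a, d, e, g, h, j, k, m.

8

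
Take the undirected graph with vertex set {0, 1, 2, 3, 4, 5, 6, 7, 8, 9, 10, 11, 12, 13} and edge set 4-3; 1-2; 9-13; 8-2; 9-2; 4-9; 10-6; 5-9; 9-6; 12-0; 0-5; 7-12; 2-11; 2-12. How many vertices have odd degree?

Degrees: 0:2, 1:1, 2:5, 3:1, 4:2, 5:2, 6:2, 7:1, 8:1, 9:5, 10:1, 11:1, 12:3, 13:1
Odd-degree vertices: 1, 2, 3, 7, 8, 9, 10, 11, 12, 13.

10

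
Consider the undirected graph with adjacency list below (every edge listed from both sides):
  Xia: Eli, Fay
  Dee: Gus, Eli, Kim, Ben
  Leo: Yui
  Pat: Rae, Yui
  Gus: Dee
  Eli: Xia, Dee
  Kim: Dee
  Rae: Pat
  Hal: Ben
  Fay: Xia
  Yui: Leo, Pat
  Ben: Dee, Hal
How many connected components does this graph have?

2

Component: {Leo, Pat, Rae, Yui}
Component: {Xia, Dee, Gus, Eli, Kim, Hal, Fay, Ben}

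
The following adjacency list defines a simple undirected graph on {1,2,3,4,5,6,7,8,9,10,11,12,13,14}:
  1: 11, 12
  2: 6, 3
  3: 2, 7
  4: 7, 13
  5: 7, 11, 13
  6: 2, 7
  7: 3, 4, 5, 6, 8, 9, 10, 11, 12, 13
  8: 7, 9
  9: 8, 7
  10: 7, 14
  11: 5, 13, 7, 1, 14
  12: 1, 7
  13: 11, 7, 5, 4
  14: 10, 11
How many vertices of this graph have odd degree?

Degrees: 1:2, 2:2, 3:2, 4:2, 5:3, 6:2, 7:10, 8:2, 9:2, 10:2, 11:5, 12:2, 13:4, 14:2
Odd-degree vertices: 5, 11.

2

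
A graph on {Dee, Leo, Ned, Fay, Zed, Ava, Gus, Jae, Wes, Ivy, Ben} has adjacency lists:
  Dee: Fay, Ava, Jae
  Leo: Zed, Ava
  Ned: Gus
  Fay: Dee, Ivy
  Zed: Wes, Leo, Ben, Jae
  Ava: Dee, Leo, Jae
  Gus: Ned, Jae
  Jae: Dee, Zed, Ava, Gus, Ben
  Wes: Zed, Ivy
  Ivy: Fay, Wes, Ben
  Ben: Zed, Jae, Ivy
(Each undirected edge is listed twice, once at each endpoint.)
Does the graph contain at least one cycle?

|V| = 11, |E| = 15, number of components = 1.
One cycle is Zed-Wes-Ivy-Ben-Zed.

Yes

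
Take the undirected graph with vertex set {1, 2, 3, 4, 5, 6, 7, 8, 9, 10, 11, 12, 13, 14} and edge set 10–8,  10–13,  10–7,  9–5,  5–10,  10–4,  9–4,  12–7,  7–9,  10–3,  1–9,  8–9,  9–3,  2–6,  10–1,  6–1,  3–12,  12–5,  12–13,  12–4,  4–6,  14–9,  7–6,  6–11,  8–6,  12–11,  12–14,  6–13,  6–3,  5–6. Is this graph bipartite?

Partition the vertices as {6, 9, 10, 12} vs {1, 2, 3, 4, 5, 7, 8, 11, 13, 14}. Each listed edge has one endpoint in each part, so the graph is bipartite.

Yes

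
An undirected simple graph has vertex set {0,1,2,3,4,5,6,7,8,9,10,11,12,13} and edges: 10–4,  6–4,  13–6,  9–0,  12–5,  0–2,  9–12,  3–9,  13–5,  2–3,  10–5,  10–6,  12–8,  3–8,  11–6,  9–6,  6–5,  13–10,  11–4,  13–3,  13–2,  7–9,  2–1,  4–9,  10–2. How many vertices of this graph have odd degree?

Degrees: 0:2, 1:1, 2:5, 3:4, 4:4, 5:4, 6:6, 7:1, 8:2, 9:6, 10:5, 11:2, 12:3, 13:5
Odd-degree vertices: 1, 2, 7, 10, 12, 13.

6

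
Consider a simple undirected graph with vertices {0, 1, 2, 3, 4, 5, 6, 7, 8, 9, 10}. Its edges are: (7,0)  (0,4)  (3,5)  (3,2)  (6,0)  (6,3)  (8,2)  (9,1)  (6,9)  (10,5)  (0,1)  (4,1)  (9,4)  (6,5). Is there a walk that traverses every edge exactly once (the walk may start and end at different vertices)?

Degrees: 0:4, 1:3, 2:2, 3:3, 4:3, 5:3, 6:4, 7:1, 8:1, 9:3, 10:1
Odd-degree vertices: 1, 3, 4, 5, 7, 8, 9, 10 (8 total).
With 8 odd-degree vertices (more than two), no single trail can use every edge.

No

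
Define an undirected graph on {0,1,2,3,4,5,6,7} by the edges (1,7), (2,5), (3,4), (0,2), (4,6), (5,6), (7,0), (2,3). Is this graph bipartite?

The cycle 3-4-6-5-2-3 has length 5, which is odd, so the graph is not bipartite.

No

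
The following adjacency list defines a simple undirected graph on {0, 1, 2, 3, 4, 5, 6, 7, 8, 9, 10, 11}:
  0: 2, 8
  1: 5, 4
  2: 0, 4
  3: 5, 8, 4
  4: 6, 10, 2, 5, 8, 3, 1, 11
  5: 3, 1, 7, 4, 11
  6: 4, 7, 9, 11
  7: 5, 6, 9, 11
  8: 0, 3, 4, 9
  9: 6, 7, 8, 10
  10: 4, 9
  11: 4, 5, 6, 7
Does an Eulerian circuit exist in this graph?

Degrees: 0:2, 1:2, 2:2, 3:3, 4:8, 5:5, 6:4, 7:4, 8:4, 9:4, 10:2, 11:4
Vertices with odd degree: 3, 5. An Eulerian circuit requires all degrees even.

No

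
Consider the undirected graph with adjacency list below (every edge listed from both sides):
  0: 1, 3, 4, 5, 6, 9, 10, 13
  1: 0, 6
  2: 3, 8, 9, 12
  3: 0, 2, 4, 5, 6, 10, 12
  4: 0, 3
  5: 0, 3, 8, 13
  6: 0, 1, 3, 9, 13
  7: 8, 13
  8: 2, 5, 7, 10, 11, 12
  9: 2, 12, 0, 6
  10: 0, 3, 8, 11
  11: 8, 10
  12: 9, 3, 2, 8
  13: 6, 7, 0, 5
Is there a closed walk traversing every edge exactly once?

No

Degrees: 0:8, 1:2, 2:4, 3:7, 4:2, 5:4, 6:5, 7:2, 8:6, 9:4, 10:4, 11:2, 12:4, 13:4
3, 6 have odd degree; an Eulerian circuit needs every degree to be even, so none exists.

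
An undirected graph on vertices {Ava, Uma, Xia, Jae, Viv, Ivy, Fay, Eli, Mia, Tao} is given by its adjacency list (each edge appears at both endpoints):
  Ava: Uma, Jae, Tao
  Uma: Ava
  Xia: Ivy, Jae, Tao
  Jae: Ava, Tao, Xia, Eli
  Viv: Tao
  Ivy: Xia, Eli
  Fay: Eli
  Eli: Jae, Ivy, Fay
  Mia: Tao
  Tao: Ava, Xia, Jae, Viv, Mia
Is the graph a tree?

|V| = 10, |E| = 12.
A tree on 10 vertices has exactly 9 edges; this graph has 12, so it contains a cycle and is not a tree.

No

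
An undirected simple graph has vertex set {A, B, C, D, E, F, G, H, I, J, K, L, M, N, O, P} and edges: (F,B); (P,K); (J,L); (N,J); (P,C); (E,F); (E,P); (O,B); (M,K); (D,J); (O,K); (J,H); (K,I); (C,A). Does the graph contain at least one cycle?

|V| = 16, |E| = 14, number of components = 3.
One cycle is P-K-O-B-F-E-P.

Yes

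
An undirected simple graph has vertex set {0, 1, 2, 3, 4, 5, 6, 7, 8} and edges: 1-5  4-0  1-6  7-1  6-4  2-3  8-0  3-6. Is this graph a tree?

The graph has 9 vertices and 8 edges.
Connected and |E| = |V| - 1, which characterizes a tree.

Yes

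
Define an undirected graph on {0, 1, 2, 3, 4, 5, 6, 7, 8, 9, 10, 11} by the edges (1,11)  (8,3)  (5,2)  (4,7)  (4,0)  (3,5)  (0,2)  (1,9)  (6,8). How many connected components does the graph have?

3

Component: {10}
Component: {1, 9, 11}
Component: {0, 2, 3, 4, 5, 6, 7, 8}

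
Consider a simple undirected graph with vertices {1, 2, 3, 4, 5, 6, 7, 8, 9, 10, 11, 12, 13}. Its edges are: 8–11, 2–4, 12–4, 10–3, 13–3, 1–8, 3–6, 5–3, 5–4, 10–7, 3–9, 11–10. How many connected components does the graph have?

Component: {1, 2, 3, 4, 5, 6, 7, 8, 9, 10, 11, 12, 13}

1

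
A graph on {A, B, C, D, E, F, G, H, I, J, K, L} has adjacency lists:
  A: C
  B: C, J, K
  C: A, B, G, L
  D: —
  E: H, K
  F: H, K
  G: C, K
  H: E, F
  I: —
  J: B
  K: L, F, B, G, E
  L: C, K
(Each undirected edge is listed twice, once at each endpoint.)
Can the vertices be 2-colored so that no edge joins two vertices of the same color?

Yes

Color {C, D, H, I, J, K} black and {A, B, E, F, G, L} white. No edge joins two same-colored vertices, so the graph is bipartite.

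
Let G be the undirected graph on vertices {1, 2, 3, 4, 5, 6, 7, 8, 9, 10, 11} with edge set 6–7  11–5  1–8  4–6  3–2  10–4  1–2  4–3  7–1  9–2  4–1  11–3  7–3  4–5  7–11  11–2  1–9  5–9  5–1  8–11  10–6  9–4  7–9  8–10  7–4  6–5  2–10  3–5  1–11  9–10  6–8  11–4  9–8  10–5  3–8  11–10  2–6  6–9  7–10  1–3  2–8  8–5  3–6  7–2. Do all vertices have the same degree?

Degrees: 1:8, 2:8, 3:8, 4:8, 5:8, 6:8, 7:8, 8:8, 9:8, 10:8, 11:8
All degrees equal 8; the graph is regular.

Yes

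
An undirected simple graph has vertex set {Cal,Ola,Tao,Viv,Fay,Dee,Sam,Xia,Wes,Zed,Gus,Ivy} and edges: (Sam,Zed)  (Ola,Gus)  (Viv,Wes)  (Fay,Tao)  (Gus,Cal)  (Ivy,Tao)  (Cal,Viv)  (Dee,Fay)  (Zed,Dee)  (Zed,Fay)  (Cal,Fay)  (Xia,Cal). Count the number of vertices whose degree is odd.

6

Degrees: Cal:4, Ola:1, Tao:2, Viv:2, Fay:4, Dee:2, Sam:1, Xia:1, Wes:1, Zed:3, Gus:2, Ivy:1
Odd-degree vertices: Ola, Sam, Xia, Wes, Zed, Ivy.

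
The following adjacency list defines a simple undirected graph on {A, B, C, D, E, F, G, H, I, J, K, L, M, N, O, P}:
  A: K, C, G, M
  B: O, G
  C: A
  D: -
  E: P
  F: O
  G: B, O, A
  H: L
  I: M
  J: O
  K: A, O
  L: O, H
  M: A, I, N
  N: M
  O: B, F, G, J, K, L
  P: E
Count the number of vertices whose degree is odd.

Degrees: A:4, B:2, C:1, D:0, E:1, F:1, G:3, H:1, I:1, J:1, K:2, L:2, M:3, N:1, O:6, P:1
Odd-degree vertices: C, E, F, G, H, I, J, M, N, P.

10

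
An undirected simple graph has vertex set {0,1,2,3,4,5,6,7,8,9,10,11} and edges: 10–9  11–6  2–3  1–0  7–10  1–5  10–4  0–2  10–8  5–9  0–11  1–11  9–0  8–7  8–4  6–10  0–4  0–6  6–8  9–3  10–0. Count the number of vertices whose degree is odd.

Degrees: 0:7, 1:3, 2:2, 3:2, 4:3, 5:2, 6:4, 7:2, 8:4, 9:4, 10:6, 11:3
Odd-degree vertices: 0, 1, 4, 11.

4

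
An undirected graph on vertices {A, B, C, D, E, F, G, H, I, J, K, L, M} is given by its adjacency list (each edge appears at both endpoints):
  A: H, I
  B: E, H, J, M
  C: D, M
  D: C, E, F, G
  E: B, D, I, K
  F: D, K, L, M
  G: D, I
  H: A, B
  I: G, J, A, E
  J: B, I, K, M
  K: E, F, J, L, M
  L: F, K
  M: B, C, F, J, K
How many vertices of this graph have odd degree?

Degrees: A:2, B:4, C:2, D:4, E:4, F:4, G:2, H:2, I:4, J:4, K:5, L:2, M:5
Odd-degree vertices: K, M.

2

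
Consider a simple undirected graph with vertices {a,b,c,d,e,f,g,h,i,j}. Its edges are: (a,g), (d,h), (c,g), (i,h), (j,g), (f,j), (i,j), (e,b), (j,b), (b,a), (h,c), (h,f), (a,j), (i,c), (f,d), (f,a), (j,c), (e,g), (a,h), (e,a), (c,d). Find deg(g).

4

Neighbors of g: a, c, e, j.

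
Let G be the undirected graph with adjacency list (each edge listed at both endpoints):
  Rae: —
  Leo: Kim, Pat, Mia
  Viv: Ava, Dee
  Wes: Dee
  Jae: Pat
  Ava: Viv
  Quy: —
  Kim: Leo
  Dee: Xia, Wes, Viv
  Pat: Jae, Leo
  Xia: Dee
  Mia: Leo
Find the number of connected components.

Component: {Rae}
Component: {Quy}
Component: {Leo, Jae, Kim, Pat, Mia}
Component: {Viv, Wes, Ava, Dee, Xia}

4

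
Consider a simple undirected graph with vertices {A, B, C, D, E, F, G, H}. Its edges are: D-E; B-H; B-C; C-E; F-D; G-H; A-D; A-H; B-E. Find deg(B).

Neighbors of B: C, E, H.

3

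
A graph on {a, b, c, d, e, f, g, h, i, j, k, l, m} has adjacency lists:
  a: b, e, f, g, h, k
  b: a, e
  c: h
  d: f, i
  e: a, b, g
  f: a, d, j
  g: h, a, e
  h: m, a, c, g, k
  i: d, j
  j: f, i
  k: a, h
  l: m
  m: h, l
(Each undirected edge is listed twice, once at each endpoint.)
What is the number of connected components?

Component: {a, b, c, d, e, f, g, h, i, j, k, l, m}

1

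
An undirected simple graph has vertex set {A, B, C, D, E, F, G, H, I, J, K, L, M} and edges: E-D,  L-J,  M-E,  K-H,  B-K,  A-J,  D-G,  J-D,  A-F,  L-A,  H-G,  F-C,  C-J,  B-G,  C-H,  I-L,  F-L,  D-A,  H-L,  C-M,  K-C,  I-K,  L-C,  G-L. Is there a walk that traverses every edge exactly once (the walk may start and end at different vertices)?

Degrees: A:4, B:2, C:6, D:4, E:2, F:3, G:4, H:4, I:2, J:4, K:4, L:7, M:2
Odd-degree vertices: F, L (2 total).
The non-isolated vertices are connected and exactly 2 have odd degree, so an Eulerian trail exists (from F to L).

Yes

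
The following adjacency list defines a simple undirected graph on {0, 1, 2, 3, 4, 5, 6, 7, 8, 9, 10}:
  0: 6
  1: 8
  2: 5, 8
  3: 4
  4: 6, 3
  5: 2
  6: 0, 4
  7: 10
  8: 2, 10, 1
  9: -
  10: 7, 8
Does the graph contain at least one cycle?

No

The graph has 11 vertices, 8 edges, and 3 connected components.
Since 8 = 11 - 3, the graph is a forest and contains no cycle.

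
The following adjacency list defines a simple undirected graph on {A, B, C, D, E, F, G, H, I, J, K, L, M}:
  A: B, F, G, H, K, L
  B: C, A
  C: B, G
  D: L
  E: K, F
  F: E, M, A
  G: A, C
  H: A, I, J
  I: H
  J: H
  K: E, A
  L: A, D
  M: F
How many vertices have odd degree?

Degrees: A:6, B:2, C:2, D:1, E:2, F:3, G:2, H:3, I:1, J:1, K:2, L:2, M:1
Odd-degree vertices: D, F, H, I, J, M.

6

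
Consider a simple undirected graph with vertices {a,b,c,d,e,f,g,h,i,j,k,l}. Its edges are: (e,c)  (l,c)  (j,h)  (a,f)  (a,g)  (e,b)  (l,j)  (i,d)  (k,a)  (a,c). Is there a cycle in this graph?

No

|V| = 12, |E| = 10, number of components = 2.
Since 10 = 12 - 2, the graph is a forest and contains no cycle.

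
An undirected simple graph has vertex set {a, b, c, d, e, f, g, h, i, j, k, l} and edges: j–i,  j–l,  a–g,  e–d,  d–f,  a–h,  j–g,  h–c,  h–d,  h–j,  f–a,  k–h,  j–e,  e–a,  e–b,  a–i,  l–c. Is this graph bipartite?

A valid 2-coloring puts {e, f, g, h, i, l} on one side and {a, b, c, d, j, k} on the other; every edge crosses between the two sides.

Yes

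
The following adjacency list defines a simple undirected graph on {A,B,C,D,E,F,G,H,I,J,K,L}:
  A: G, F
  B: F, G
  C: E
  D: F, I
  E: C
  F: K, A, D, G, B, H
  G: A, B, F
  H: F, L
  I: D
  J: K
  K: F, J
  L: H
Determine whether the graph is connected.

Component: {C, E}
Component: {A, B, D, F, G, H, I, J, K, L}
No edge joins these 2 groups, so the graph is disconnected.

No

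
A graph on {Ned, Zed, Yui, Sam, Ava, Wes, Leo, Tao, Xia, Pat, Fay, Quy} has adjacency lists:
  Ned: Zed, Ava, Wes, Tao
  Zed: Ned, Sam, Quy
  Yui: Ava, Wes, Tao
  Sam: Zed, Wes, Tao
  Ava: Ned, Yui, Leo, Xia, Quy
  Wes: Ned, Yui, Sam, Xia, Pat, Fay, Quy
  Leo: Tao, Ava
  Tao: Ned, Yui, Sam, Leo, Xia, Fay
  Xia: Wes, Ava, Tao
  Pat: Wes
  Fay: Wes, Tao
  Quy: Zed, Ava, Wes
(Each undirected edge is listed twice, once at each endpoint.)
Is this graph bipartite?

A valid 2-coloring puts {Zed, Ava, Wes, Tao} on one side and {Ned, Yui, Sam, Leo, Xia, Pat, Fay, Quy} on the other; every edge crosses between the two sides.

Yes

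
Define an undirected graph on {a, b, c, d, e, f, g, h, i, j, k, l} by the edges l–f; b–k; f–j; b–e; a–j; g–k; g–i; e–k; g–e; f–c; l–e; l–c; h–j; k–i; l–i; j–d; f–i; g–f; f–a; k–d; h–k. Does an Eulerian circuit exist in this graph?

Yes

Degrees: a:2, b:2, c:2, d:2, e:4, f:6, g:4, h:2, i:4, j:4, k:6, l:4
All degrees are even and the non-isolated vertices are connected — an Eulerian circuit exists.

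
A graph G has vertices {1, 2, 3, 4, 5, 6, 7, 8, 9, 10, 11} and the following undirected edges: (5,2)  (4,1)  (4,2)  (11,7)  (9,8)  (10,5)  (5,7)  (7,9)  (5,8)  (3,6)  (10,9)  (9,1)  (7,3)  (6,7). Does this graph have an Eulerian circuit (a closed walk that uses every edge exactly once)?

Degrees: 1:2, 2:2, 3:2, 4:2, 5:4, 6:2, 7:5, 8:2, 9:4, 10:2, 11:1
7, 11 have odd degree; an Eulerian circuit needs every degree to be even, so none exists.

No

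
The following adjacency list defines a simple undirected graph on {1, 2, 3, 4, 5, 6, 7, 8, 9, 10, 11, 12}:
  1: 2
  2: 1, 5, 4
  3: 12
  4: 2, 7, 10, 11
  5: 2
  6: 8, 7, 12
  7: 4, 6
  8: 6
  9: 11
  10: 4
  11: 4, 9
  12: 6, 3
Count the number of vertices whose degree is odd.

8

Degrees: 1:1, 2:3, 3:1, 4:4, 5:1, 6:3, 7:2, 8:1, 9:1, 10:1, 11:2, 12:2
Odd-degree vertices: 1, 2, 3, 5, 6, 8, 9, 10.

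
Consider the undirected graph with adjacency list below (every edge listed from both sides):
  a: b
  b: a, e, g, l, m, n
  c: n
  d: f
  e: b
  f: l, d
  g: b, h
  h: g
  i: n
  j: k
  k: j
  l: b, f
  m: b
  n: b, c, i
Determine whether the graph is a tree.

The graph has 14 vertices and 12 edges.
It splits into 2 components, so it cannot be a tree.

No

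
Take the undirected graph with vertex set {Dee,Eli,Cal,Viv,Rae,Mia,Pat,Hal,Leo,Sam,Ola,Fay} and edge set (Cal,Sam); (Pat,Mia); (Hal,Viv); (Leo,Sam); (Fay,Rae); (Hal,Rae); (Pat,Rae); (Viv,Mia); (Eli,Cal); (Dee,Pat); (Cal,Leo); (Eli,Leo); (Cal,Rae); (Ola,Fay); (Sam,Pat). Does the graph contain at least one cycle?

The graph has 12 vertices, 15 edges, and 1 connected component.
One cycle is Sam-Leo-Cal-Sam.

Yes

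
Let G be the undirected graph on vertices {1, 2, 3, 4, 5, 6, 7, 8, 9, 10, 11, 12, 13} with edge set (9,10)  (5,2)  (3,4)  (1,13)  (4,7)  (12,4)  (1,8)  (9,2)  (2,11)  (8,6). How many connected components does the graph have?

Component: {1, 6, 8, 13}
Component: {3, 4, 7, 12}
Component: {2, 5, 9, 10, 11}

3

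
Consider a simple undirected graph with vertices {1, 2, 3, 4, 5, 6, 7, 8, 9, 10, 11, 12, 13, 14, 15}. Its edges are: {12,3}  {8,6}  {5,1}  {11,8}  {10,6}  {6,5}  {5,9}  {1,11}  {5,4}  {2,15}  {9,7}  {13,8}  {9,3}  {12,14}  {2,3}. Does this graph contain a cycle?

The graph has 15 vertices, 15 edges, and 1 connected component.
One cycle is 1-5-6-8-11-1.

Yes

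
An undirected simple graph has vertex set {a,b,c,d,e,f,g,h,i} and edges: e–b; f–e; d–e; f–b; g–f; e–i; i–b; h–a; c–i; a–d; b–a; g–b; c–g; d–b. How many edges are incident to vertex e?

4

Neighbors of e: b, d, f, i.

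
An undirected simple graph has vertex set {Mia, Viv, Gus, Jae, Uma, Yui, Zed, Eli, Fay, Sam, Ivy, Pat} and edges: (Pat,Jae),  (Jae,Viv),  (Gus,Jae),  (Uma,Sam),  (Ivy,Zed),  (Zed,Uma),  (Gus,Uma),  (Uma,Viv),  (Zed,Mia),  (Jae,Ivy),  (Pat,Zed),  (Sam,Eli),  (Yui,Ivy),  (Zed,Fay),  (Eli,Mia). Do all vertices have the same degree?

No

Degrees: Mia:2, Viv:2, Gus:2, Jae:4, Uma:4, Yui:1, Zed:5, Eli:2, Fay:1, Sam:2, Ivy:3, Pat:2
Degrees are not all equal (e.g. deg(Yui)=1 but deg(Zed)=5); not regular.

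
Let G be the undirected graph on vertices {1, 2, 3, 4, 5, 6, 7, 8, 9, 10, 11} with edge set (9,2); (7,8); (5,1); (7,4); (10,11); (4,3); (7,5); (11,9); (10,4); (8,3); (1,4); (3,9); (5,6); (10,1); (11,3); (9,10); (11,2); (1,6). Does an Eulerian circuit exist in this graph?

Degrees: 1:4, 2:2, 3:4, 4:4, 5:3, 6:2, 7:3, 8:2, 9:4, 10:4, 11:4
5, 7 have odd degree; an Eulerian circuit needs every degree to be even, so none exists.

No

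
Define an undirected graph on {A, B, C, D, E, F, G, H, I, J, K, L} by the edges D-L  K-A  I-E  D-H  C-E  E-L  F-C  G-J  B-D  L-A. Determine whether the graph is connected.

No

Component: {G, J}
Component: {A, B, C, D, E, F, H, I, K, L}
There are 2 separate components, so the graph is not connected.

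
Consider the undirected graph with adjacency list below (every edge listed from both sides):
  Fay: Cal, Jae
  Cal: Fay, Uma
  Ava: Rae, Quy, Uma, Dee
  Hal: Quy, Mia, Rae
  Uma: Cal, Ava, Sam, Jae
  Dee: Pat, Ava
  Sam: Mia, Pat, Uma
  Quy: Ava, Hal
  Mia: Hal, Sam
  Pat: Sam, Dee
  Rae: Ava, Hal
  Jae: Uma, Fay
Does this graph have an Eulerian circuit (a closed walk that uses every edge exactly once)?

Degrees: Fay:2, Cal:2, Ava:4, Hal:3, Uma:4, Dee:2, Sam:3, Quy:2, Mia:2, Pat:2, Rae:2, Jae:2
Hal, Sam have odd degree; an Eulerian circuit needs every degree to be even, so none exists.

No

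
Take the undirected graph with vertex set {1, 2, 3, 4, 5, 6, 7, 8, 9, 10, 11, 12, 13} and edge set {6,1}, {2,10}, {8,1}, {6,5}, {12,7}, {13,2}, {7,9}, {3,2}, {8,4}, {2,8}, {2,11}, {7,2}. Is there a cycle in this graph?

|V| = 13, |E| = 12, number of components = 1.
A forest on 13 vertices with 1 component has exactly 12 edges, which matches — so no cycle.

No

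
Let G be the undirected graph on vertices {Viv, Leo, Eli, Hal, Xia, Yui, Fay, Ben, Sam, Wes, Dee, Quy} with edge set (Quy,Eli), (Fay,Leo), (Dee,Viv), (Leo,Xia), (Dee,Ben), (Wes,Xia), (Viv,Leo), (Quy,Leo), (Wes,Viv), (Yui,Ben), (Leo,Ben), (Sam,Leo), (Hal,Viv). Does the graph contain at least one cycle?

The graph has 12 vertices, 13 edges, and 1 connected component.
One cycle is Viv-Leo-Ben-Dee-Viv.

Yes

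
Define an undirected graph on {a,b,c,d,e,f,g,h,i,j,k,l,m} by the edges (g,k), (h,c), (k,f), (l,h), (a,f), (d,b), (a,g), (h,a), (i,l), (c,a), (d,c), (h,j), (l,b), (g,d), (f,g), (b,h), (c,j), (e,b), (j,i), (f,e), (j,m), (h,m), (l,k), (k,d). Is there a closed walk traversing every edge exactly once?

Degrees: a:4, b:4, c:4, d:4, e:2, f:4, g:4, h:6, i:2, j:4, k:4, l:4, m:2
All degrees are even and the non-isolated vertices are connected — an Eulerian circuit exists.

Yes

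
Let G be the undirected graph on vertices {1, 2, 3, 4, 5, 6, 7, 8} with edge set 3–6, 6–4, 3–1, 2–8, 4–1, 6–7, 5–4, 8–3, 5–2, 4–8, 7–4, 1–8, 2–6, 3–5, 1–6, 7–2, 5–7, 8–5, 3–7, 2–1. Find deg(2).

Neighbors of 2: 1, 5, 6, 7, 8.

5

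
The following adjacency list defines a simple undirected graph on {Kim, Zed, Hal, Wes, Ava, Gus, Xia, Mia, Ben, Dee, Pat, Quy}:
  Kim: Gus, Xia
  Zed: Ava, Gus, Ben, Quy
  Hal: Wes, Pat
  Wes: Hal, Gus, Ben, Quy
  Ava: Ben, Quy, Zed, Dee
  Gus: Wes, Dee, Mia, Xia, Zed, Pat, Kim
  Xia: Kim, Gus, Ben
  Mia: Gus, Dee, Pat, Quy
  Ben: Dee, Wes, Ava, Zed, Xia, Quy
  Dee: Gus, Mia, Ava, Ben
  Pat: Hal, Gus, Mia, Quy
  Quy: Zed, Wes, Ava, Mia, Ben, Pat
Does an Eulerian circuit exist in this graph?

No

Degrees: Kim:2, Zed:4, Hal:2, Wes:4, Ava:4, Gus:7, Xia:3, Mia:4, Ben:6, Dee:4, Pat:4, Quy:6
Gus, Xia have odd degree; an Eulerian circuit needs every degree to be even, so none exists.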